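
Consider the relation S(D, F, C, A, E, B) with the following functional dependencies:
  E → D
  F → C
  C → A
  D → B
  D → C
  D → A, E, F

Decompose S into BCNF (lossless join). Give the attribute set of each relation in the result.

{A, C}; {B, D, E, F}; {C, F}

Candidate keys of the original relation: {D}, {E}.
Within {A, B, C, D, E, F}: {F}⁺ ∩ {A, B, C, D, E, F} = {A, C, F}, not the whole set, so F → A, C violates BCNF; decompose into {A, C, F} and {B, D, E, F}.
Within {A, C, F}: {C}⁺ ∩ {A, C, F} = {A, C}, not the whole set, so C → A violates BCNF; decompose into {A, C} and {C, F}.
{A, C} is in BCNF.
{C, F} is in BCNF.
{B, D, E, F} is in BCNF.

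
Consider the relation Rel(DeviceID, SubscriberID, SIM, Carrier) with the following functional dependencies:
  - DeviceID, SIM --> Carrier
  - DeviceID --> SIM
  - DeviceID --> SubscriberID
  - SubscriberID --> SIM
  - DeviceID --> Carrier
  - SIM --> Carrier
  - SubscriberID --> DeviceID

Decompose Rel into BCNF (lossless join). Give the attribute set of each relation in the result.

Candidate keys of the original relation: {DeviceID}, {SubscriberID}.
In {Carrier, DeviceID, SIM, SubscriberID}, {SIM} is not a superkey ({SIM}⁺ restricted to this set is {Carrier, SIM}), so split on SIM --> Carrier into {Carrier, SIM} and {DeviceID, SIM, SubscriberID}.
{Carrier, SIM}: every determinant is a superkey — BCNF.
{DeviceID, SIM, SubscriberID}: every determinant is a superkey — BCNF.

{Carrier, SIM}; {DeviceID, SIM, SubscriberID}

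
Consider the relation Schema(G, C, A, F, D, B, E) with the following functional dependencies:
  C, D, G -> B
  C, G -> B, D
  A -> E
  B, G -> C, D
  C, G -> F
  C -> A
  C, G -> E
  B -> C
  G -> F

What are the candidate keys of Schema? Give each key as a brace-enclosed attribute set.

{G} never appears on the right of any FD, so every key must include it.
{B, G} is a candidate key since {B, G}⁺ = {A, B, C, D, E, F, G} covers every attribute.
{C, G} is a candidate key since {C, G}⁺ = {A, B, C, D, E, F, G} covers every attribute.
These are minimal and exhaustive — every other superkey contains one of them.

{B, G}, {C, G}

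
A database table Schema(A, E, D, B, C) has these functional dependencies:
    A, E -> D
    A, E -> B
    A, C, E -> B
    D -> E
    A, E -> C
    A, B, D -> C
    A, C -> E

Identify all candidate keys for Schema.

No FD produces {A}, so it must be in every candidate key.
{A, C} is a candidate key since {A, C}⁺ = {A, B, C, D, E} covers every attribute.
{A, D} is a candidate key since {A, D}⁺ = {A, B, C, D, E} covers every attribute.
{A, E} is a candidate key since {A, E}⁺ = {A, B, C, D, E} covers every attribute.
Any other superkey properly contains one of these, so there are no further candidate keys.

{A, C}, {A, D}, {A, E}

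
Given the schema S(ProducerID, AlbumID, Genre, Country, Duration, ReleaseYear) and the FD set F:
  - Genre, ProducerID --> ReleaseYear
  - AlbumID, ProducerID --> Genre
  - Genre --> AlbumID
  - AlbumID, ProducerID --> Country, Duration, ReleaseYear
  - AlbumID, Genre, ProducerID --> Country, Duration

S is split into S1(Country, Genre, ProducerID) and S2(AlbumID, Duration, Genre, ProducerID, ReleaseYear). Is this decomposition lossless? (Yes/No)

Yes

S1 ∩ S2 = {Genre, ProducerID}; its closure under F is {AlbumID, Country, Duration, Genre, ProducerID, ReleaseYear}.
This includes all of S1, so the common attributes are a superkey of S1 — the join is lossless.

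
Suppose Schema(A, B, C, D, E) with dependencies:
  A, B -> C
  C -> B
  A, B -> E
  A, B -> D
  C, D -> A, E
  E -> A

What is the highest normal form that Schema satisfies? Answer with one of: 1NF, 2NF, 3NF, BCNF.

3NF

Candidate keys: {A, B}, {A, C}, {B, E}, {C, D}, {C, E}. Prime attributes: {A, B, C, D, E}.
C -> B: {C}⁺ = {B, C}, which is not all of the attributes, so the left side is not a superkey — BCNF is violated.
Its right-hand attributes {B} are all prime, as are those of every other non-superkey FD — the relation is in 3NF.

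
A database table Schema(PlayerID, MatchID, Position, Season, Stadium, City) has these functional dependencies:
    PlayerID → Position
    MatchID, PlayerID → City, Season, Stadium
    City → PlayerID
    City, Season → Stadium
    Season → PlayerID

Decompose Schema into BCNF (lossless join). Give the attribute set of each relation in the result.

Candidate keys of the original relation: {City, MatchID}, {MatchID, PlayerID}, {MatchID, Season}.
Within {City, MatchID, PlayerID, Position, Season, Stadium}: {PlayerID}⁺ ∩ {City, MatchID, PlayerID, Position, Season, Stadium} = {PlayerID, Position}, not the whole set, so PlayerID → Position violates BCNF; decompose into {PlayerID, Position} and {City, MatchID, PlayerID, Season, Stadium}.
{PlayerID, Position}: every determinant is a superkey — BCNF.
Within {City, MatchID, PlayerID, Season, Stadium}: {City}⁺ ∩ {City, MatchID, PlayerID, Season, Stadium} = {City, PlayerID}, not the whole set, so City → PlayerID violates BCNF; decompose into {City, PlayerID} and {City, MatchID, Season, Stadium}.
{City, PlayerID}: every determinant is a superkey — BCNF.
Within {City, MatchID, Season, Stadium}: {City, Season}⁺ ∩ {City, MatchID, Season, Stadium} = {City, Season, Stadium}, not the whole set, so City, Season → Stadium violates BCNF; decompose into {City, Season, Stadium} and {City, MatchID, Season}.
{City, Season, Stadium}: every determinant is a superkey — BCNF.
{City, MatchID, Season}: every determinant is a superkey — BCNF.

{City, MatchID, Season}; {City, PlayerID}; {City, Season, Stadium}; {PlayerID, Position}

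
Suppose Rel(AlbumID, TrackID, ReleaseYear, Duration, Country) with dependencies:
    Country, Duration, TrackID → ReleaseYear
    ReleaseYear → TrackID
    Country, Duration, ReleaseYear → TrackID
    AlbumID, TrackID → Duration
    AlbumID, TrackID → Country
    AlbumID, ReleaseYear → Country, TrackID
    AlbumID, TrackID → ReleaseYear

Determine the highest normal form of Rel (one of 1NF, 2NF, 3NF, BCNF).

Candidate keys: {AlbumID, ReleaseYear}, {AlbumID, TrackID}. Prime attributes: {AlbumID, ReleaseYear, TrackID}.
For Country, Duration, TrackID → ReleaseYear we have {Country, Duration, TrackID}⁺ = {Country, Duration, ReleaseYear, TrackID}; {Country, Duration, TrackID} is not a superkey, so BCNF fails.
Its right-hand attributes {ReleaseYear} are all prime, as are those of every other non-superkey FD — the relation is in 3NF.

3NF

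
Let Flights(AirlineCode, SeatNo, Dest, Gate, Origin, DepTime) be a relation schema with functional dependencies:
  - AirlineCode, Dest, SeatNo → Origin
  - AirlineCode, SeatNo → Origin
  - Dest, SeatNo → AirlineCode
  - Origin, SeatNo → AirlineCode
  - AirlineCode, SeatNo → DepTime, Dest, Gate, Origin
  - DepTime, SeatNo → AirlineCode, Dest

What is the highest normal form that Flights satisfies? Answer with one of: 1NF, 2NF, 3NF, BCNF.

BCNF

Candidate keys: {AirlineCode, SeatNo}, {DepTime, SeatNo}, {Dest, SeatNo}, {Origin, SeatNo}. Prime attributes: {AirlineCode, DepTime, Dest, Origin, SeatNo}.
The left-hand side of every FD is a superkey, so BCNF is satisfied.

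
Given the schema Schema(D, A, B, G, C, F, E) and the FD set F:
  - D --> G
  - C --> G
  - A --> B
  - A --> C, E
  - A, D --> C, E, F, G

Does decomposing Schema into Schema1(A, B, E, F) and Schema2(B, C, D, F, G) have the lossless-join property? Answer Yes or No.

Schema1 ∩ Schema2 = {B, F}; its closure under F is {B, F}.
Neither Schema1 nor Schema2 is contained in that closure, so the decomposition is lossy.

No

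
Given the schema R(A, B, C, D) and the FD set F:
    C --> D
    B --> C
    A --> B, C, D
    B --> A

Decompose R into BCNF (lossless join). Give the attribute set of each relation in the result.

{A, B, C}; {C, D}

Candidate keys of the original relation: {A}, {B}.
In {A, B, C, D}, {C} is not a superkey ({C}⁺ restricted to this set is {C, D}), so split on C --> D into {C, D} and {A, B, C}.
{C, D} has no BCNF violation.
{A, B, C} has no BCNF violation.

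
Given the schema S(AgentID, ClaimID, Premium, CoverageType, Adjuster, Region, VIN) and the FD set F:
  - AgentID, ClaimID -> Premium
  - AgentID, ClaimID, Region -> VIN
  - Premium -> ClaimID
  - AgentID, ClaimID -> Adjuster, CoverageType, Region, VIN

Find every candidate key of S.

{AgentID, ClaimID}, {AgentID, Premium}

No FD produces {AgentID}, so it must be in every candidate key.
{AgentID, ClaimID} is a candidate key since {AgentID, ClaimID}⁺ = {Adjuster, AgentID, ClaimID, CoverageType, Premium, Region, VIN} covers every attribute.
{AgentID, Premium} is a candidate key since {AgentID, Premium}⁺ = {Adjuster, AgentID, ClaimID, CoverageType, Premium, Region, VIN} covers every attribute.
These are minimal and exhaustive — every other superkey contains one of them.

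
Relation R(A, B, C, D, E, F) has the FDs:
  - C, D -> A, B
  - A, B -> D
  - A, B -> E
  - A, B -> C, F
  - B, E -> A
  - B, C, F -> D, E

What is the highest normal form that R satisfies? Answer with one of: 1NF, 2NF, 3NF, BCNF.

BCNF

Candidate keys: {A, B}, {B, C, F}, {B, E}, {C, D}. Prime attributes: {A, B, C, D, E, F}.
Every FD has a superkey on the left, so the relation is in BCNF.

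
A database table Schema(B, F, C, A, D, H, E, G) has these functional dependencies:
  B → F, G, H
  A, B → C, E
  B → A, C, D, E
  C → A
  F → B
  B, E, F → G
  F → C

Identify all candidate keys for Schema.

{B}⁺ = {A, B, C, D, E, F, G, H}, which is every attribute, so {B} is a candidate key.
{F}⁺ = {A, B, C, D, E, F, G, H}, which is every attribute, so {F} is a candidate key.
No proper subset of any of these is a key, and no other minimal superkey exists.

{B}, {F}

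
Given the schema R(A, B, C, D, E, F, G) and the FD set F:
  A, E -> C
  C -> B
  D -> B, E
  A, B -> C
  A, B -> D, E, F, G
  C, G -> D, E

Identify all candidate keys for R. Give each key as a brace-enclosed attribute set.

{A} never appears on the right of any FD, so every key must include it.
{A, B}⁺ = {A, B, C, D, E, F, G} — all of the relation — so {A, B} is a candidate key.
{A, C}⁺ = {A, B, C, D, E, F, G} — all of the relation — so {A, C} is a candidate key.
{A, D}⁺ = {A, B, C, D, E, F, G} — all of the relation — so {A, D} is a candidate key.
{A, E}⁺ = {A, B, C, D, E, F, G} — all of the relation — so {A, E} is a candidate key.
These are minimal and exhaustive — every other superkey contains one of them.

{A, B}, {A, C}, {A, D}, {A, E}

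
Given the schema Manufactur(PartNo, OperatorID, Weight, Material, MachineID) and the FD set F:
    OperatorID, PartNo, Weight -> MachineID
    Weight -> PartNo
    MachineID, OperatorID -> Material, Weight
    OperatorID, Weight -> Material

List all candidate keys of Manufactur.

{OperatorID} never appears on the right of any FD, so every key must include it.
{MachineID, OperatorID}⁺ = {MachineID, Material, OperatorID, PartNo, Weight} — all of the relation — so {MachineID, OperatorID} is a candidate key.
{OperatorID, Weight}⁺ = {MachineID, Material, OperatorID, PartNo, Weight} — all of the relation — so {OperatorID, Weight} is a candidate key.
These are minimal and exhaustive — every other superkey contains one of them.

{MachineID, OperatorID}, {OperatorID, Weight}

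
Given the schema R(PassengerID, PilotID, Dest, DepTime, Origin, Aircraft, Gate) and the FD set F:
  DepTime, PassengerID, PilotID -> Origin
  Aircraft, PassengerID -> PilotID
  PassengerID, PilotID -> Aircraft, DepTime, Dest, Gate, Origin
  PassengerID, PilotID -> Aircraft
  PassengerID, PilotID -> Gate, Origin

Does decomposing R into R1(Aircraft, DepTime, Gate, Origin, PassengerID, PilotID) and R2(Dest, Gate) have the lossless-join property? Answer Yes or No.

No

The shared attributes are {Gate} and {Gate}⁺ = {Gate}.
The closure covers neither R1 nor R2 entirely; the join is not lossless.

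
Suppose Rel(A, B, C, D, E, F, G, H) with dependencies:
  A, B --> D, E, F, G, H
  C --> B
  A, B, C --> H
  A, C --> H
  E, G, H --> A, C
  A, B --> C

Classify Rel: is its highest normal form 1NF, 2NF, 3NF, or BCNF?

Candidate keys: {A, B}, {A, C}, {E, G, H}. Prime attributes: {A, B, C, E, G, H}.
C --> B: {C}⁺ = {B, C}, which is not all of the attributes, so the left side is not a superkey — BCNF is violated.
But every attribute on its right side ({B}) is prime, and the same holds for every other non-superkey FD, so 3NF still holds.

3NF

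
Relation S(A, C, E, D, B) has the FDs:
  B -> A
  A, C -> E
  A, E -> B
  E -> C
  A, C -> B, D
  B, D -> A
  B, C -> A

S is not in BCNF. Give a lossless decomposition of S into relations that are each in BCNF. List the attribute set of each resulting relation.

Candidate keys of the original relation: {A, C}, {A, E}, {B, C}, {B, E}.
{A, B, C, D, E}: {B} determines {A, B} here but is not a superkey — split on B -> A, giving {A, B} and {B, C, D, E}.
{A, B}: every determinant is a superkey — BCNF.
{B, C, D, E}: {E} determines {C, E} here but is not a superkey — split on E -> C, giving {C, E} and {B, D, E}.
{C, E}: every determinant is a superkey — BCNF.
{B, D, E}: every determinant is a superkey — BCNF.

{A, B}; {B, D, E}; {C, E}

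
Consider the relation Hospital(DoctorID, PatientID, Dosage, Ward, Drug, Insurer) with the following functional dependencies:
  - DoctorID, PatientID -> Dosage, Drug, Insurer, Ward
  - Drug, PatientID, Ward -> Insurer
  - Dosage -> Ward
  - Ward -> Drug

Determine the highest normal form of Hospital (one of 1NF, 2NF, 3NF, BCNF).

Candidate key: {DoctorID, PatientID}. Prime attributes: {DoctorID, PatientID}.
For Drug, PatientID, Ward -> Insurer we have {Drug, PatientID, Ward}⁺ = {Drug, Insurer, PatientID, Ward}; {Drug, PatientID, Ward} is not a superkey, so BCNF fails.
Drug, PatientID, Ward -> Insurer determines the non-prime attribute {Insurer} from a non-superkey — 3NF is violated.
Checking every proper subset of each key, none determines a non-prime attribute — 2NF is satisfied.

2NF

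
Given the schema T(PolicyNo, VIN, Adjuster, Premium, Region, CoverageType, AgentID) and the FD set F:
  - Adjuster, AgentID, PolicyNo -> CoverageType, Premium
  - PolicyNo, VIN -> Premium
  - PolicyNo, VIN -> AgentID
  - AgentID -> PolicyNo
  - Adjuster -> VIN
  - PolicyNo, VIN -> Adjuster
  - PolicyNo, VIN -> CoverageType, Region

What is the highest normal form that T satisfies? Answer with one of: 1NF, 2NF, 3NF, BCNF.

3NF

Candidate keys: {Adjuster, AgentID}, {Adjuster, PolicyNo}, {AgentID, VIN}, {PolicyNo, VIN}. Prime attributes: {Adjuster, AgentID, PolicyNo, VIN}.
For AgentID -> PolicyNo we have {AgentID}⁺ = {AgentID, PolicyNo}; {AgentID} is not a superkey, so BCNF fails.
Since {PolicyNo} ⊆ prime attributes and every other non-superkey FD also has a prime right side, the schema is in 3NF.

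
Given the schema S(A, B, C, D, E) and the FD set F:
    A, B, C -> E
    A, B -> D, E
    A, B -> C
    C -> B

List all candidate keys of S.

Attributes never on any right-hand side: {A} — every candidate key must contain it.
{A, B}⁺ = {A, B, C, D, E}, which is every attribute, so {A, B} is a candidate key.
{A, C}⁺ = {A, B, C, D, E}, which is every attribute, so {A, C} is a candidate key.
No proper subset of any of these is a key, and no other minimal superkey exists.

{A, B}, {A, C}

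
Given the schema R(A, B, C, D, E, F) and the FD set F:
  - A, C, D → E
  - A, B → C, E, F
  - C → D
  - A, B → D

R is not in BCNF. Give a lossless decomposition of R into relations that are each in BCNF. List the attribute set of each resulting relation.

{A, B, C, F}; {A, C, E}; {C, D}

Candidate key of the original relation: {A, B}.
Within {A, B, C, D, E, F}: {A, C, D}⁺ ∩ {A, B, C, D, E, F} = {A, C, D, E}, not the whole set, so A, C, D → E violates BCNF; decompose into {A, C, D, E} and {A, B, C, D, F}.
Within {A, C, D, E}: {C}⁺ ∩ {A, C, D, E} = {C, D}, not the whole set, so C → D violates BCNF; decompose into {C, D} and {A, C, E}.
{C, D} is in BCNF.
{A, C, E} is in BCNF.
Within {A, B, C, D, F}: {C}⁺ ∩ {A, B, C, D, F} = {C, D}, not the whole set, so C → D violates BCNF; decompose into {C, D} and {A, B, C, F}.
{C, D} is in BCNF.
{A, B, C, F} is in BCNF.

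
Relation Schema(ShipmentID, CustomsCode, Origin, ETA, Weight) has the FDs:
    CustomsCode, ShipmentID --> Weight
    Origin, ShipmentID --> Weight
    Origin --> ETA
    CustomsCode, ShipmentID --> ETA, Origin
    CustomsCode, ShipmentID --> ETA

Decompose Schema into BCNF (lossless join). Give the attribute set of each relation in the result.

Candidate key of the original relation: {CustomsCode, ShipmentID}.
Within {CustomsCode, ETA, Origin, ShipmentID, Weight}: {Origin, ShipmentID}⁺ ∩ {CustomsCode, ETA, Origin, ShipmentID, Weight} = {ETA, Origin, ShipmentID, Weight}, not the whole set, so Origin, ShipmentID --> ETA, Weight violates BCNF; decompose into {ETA, Origin, ShipmentID, Weight} and {CustomsCode, Origin, ShipmentID}.
Within {ETA, Origin, ShipmentID, Weight}: {Origin}⁺ ∩ {ETA, Origin, ShipmentID, Weight} = {ETA, Origin}, not the whole set, so Origin --> ETA violates BCNF; decompose into {ETA, Origin} and {Origin, ShipmentID, Weight}.
{ETA, Origin}: every determinant is a superkey — BCNF.
{Origin, ShipmentID, Weight}: every determinant is a superkey — BCNF.
{CustomsCode, Origin, ShipmentID}: every determinant is a superkey — BCNF.

{CustomsCode, Origin, ShipmentID}; {ETA, Origin}; {Origin, ShipmentID, Weight}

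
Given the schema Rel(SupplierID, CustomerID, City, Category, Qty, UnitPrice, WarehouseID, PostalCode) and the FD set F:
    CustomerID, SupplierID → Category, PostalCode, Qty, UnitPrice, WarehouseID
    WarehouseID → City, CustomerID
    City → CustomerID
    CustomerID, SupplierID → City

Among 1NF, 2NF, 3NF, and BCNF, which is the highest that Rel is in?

3NF

Candidate keys: {City, SupplierID}, {CustomerID, SupplierID}, {SupplierID, WarehouseID}. Prime attributes: {City, CustomerID, SupplierID, WarehouseID}.
WarehouseID → City, CustomerID: {WarehouseID}⁺ = {City, CustomerID, WarehouseID}, which is not all of the attributes, so the left side is not a superkey — BCNF is violated.
Its right-hand attributes {City, CustomerID} are all prime, as are those of every other non-superkey FD — the relation is in 3NF.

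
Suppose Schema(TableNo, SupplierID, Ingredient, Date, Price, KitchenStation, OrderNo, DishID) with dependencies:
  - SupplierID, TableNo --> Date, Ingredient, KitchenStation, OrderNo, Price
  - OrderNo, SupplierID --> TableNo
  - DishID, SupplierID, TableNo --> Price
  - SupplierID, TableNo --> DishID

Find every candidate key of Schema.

Attributes never on any right-hand side: {SupplierID} — every candidate key must contain it.
Closure of {OrderNo, SupplierID} is {Date, DishID, Ingredient, KitchenStation, OrderNo, Price, SupplierID, TableNo}, the whole schema; {OrderNo, SupplierID} is a candidate key.
Closure of {SupplierID, TableNo} is {Date, DishID, Ingredient, KitchenStation, OrderNo, Price, SupplierID, TableNo}, the whole schema; {SupplierID, TableNo} is a candidate key.
Any other superkey properly contains one of these, so there are no further candidate keys.

{OrderNo, SupplierID}, {SupplierID, TableNo}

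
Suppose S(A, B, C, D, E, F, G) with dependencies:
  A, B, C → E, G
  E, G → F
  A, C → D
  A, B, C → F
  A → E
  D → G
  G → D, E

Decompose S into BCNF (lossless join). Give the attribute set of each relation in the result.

Candidate key of the original relation: {A, B, C}.
Within {A, B, C, D, E, F, G}: {E, G}⁺ ∩ {A, B, C, D, E, F, G} = {D, E, F, G}, not the whole set, so E, G → D, F violates BCNF; decompose into {D, E, F, G} and {A, B, C, E, G}.
{D, E, F, G} is in BCNF.
Within {A, B, C, E, G}: {A, C}⁺ ∩ {A, B, C, E, G} = {A, C, E, G}, not the whole set, so A, C → E, G violates BCNF; decompose into {A, C, E, G} and {A, B, C}.
Within {A, C, E, G}: {A}⁺ ∩ {A, C, E, G} = {A, E}, not the whole set, so A → E violates BCNF; decompose into {A, E} and {A, C, G}.
{A, E} is in BCNF.
{A, C, G} is in BCNF.
{A, B, C} is in BCNF.

{A, B, C}; {A, C, G}; {A, E}; {D, E, F, G}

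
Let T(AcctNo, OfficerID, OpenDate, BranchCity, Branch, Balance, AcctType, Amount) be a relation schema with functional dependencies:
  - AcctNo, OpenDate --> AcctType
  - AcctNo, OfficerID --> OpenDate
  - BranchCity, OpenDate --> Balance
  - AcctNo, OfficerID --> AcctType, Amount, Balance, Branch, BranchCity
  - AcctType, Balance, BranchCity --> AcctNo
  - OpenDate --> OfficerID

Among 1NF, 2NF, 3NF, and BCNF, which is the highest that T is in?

3NF

Candidate keys: {AcctNo, OfficerID}, {AcctNo, OpenDate}, {AcctType, Balance, BranchCity, OfficerID}, {AcctType, BranchCity, OpenDate}. Prime attributes: {AcctNo, AcctType, Balance, BranchCity, OfficerID, OpenDate}.
BranchCity, OpenDate --> Balance breaks BCNF: {BranchCity, OpenDate}⁺ = {Balance, BranchCity, OfficerID, OpenDate}, so {BranchCity, OpenDate} is not a superkey.
But every attribute on its right side ({Balance}) is prime, and the same holds for every other non-superkey FD, so 3NF still holds.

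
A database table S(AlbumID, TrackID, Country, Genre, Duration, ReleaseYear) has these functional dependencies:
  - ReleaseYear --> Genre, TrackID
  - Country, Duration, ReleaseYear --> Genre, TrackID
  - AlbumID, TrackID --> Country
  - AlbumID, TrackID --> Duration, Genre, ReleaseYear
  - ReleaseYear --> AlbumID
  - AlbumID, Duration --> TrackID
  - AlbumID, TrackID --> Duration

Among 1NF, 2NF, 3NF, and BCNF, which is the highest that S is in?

BCNF

Candidate keys: {AlbumID, Duration}, {AlbumID, TrackID}, {ReleaseYear}. Prime attributes: {AlbumID, Duration, ReleaseYear, TrackID}.
The left-hand side of every FD is a superkey, so BCNF is satisfied.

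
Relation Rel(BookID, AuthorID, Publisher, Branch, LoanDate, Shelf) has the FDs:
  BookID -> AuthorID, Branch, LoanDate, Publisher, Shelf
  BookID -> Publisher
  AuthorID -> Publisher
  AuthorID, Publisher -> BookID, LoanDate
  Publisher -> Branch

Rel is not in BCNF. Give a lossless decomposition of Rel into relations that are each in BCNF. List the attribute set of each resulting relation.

Candidate keys of the original relation: {AuthorID}, {BookID}.
In {AuthorID, BookID, Branch, LoanDate, Publisher, Shelf}, {Publisher} is not a superkey ({Publisher}⁺ restricted to this set is {Branch, Publisher}), so split on Publisher -> Branch into {Branch, Publisher} and {AuthorID, BookID, LoanDate, Publisher, Shelf}.
{Branch, Publisher} is in BCNF.
{AuthorID, BookID, LoanDate, Publisher, Shelf} is in BCNF.

{AuthorID, BookID, LoanDate, Publisher, Shelf}; {Branch, Publisher}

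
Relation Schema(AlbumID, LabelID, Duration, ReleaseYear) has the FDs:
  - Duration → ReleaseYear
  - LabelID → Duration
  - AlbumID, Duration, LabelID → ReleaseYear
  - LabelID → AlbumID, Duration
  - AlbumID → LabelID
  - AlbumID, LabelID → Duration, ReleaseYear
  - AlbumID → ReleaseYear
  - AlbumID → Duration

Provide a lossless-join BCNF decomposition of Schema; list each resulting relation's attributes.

Candidate keys of the original relation: {AlbumID}, {LabelID}.
In {AlbumID, Duration, LabelID, ReleaseYear}, {Duration} is not a superkey ({Duration}⁺ restricted to this set is {Duration, ReleaseYear}), so split on Duration → ReleaseYear into {Duration, ReleaseYear} and {AlbumID, Duration, LabelID}.
{Duration, ReleaseYear} is in BCNF.
{AlbumID, Duration, LabelID} is in BCNF.

{AlbumID, Duration, LabelID}; {Duration, ReleaseYear}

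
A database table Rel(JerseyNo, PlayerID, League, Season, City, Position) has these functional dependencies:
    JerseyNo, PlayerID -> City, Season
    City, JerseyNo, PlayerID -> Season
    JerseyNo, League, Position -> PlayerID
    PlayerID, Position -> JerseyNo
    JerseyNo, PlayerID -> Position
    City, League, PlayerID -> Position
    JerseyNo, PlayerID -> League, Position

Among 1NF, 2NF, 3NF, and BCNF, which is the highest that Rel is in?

Candidate keys: {City, League, PlayerID}, {JerseyNo, League, Position}, {JerseyNo, PlayerID}, {PlayerID, Position}. Prime attributes: {City, JerseyNo, League, PlayerID, Position}.
Each dependency's left side is a superkey — BCNF holds.

BCNF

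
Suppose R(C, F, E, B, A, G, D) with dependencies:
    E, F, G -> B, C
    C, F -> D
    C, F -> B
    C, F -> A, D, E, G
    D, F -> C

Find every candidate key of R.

{C, F}, {D, F}, {E, F, G}

{F} never appears on the right of any FD, so every key must include it.
{C, F}⁺ = {A, B, C, D, E, F, G} — all of the relation — so {C, F} is a candidate key.
{D, F}⁺ = {A, B, C, D, E, F, G} — all of the relation — so {D, F} is a candidate key.
{E, F, G}⁺ = {A, B, C, D, E, F, G} — all of the relation — so {E, F, G} is a candidate key.
These are minimal and exhaustive — every other superkey contains one of them.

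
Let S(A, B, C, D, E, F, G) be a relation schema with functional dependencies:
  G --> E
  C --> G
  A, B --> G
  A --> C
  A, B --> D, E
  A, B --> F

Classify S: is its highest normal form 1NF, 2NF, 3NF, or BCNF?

Candidate key: {A, B}. Prime attributes: {A, B}.
For G --> E we have {G}⁺ = {E, G}; {G} is not a superkey, so BCNF fails.
G --> E has non-prime {E} on the right and a non-superkey on the left, so 3NF fails.
{A} is a proper subset of the key {A, B}, and {A}⁺ contains the non-prime attributes {C, E, G} — a partial dependency, so 2NF is violated.

1NF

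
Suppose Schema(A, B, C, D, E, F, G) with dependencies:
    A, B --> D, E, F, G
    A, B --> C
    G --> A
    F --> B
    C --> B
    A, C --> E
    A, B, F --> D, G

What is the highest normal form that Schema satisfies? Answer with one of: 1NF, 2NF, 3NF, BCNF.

Candidate keys: {A, B}, {A, C}, {A, F}, {B, G}, {C, G}, {F, G}. Prime attributes: {A, B, C, F, G}.
G --> A: {G}⁺ = {A, G}, which is not all of the attributes, so the left side is not a superkey — BCNF is violated.
Since {A} ⊆ prime attributes and every other non-superkey FD also has a prime right side, the schema is in 3NF.

3NF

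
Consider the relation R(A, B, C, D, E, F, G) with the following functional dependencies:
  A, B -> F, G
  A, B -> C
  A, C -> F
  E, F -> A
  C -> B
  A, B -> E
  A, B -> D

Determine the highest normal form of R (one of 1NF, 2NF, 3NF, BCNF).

3NF

Candidate keys: {A, B}, {A, C}, {B, E, F}, {C, E, F}. Prime attributes: {A, B, C, E, F}.
E, F -> A: {E, F}⁺ = {A, E, F}, which is not all of the attributes, so the left side is not a superkey — BCNF is violated.
But every attribute on its right side ({A}) is prime, and the same holds for every other non-superkey FD, so 3NF still holds.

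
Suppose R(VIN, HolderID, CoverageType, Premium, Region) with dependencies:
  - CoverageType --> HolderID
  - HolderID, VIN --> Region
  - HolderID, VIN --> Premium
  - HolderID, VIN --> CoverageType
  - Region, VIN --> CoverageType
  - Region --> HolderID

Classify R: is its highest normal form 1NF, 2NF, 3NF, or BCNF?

Candidate keys: {CoverageType, VIN}, {HolderID, VIN}, {Region, VIN}. Prime attributes: {CoverageType, HolderID, Region, VIN}.
For CoverageType --> HolderID we have {CoverageType}⁺ = {CoverageType, HolderID}; {CoverageType} is not a superkey, so BCNF fails.
Its right-hand attributes {HolderID} are all prime, as are those of every other non-superkey FD — the relation is in 3NF.

3NF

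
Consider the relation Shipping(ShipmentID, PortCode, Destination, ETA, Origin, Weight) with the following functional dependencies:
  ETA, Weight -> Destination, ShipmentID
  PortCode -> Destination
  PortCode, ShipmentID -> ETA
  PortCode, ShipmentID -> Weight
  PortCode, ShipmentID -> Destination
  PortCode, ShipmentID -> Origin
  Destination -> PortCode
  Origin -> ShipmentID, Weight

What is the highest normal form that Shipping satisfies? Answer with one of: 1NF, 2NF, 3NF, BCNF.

3NF

Candidate keys: {Destination, Origin}, {Destination, ShipmentID}, {ETA, Origin}, {ETA, Weight}, {Origin, PortCode}, {PortCode, ShipmentID}. Prime attributes: {Destination, ETA, Origin, PortCode, ShipmentID, Weight}.
PortCode -> Destination: {PortCode}⁺ = {Destination, PortCode}, which is not all of the attributes, so the left side is not a superkey — BCNF is violated.
But every attribute on its right side ({Destination}) is prime, and the same holds for every other non-superkey FD, so 3NF still holds.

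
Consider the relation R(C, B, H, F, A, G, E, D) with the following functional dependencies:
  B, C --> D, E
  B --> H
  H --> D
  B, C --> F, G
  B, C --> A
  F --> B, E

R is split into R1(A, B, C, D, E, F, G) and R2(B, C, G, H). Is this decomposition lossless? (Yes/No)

Yes

R1 ∩ R2 = {B, C, G}; its closure under F is {A, B, C, D, E, F, G, H}.
Since R1 ⊆ {A, B, C, D, E, F, G, H}, the intersection is a superkey of R1; the decomposition is lossless.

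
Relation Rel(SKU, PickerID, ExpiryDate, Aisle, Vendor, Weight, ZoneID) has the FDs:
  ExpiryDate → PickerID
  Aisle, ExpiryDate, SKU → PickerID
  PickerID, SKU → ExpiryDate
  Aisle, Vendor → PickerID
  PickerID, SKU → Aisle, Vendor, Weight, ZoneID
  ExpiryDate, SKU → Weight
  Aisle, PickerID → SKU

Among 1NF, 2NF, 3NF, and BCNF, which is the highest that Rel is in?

3NF

Candidate keys: {Aisle, ExpiryDate}, {Aisle, PickerID}, {Aisle, Vendor}, {ExpiryDate, SKU}, {PickerID, SKU}. Prime attributes: {Aisle, ExpiryDate, PickerID, SKU, Vendor}.
ExpiryDate → PickerID: {ExpiryDate}⁺ = {ExpiryDate, PickerID}, which is not all of the attributes, so the left side is not a superkey — BCNF is violated.
But every attribute on its right side ({PickerID}) is prime, and the same holds for every other non-superkey FD, so 3NF still holds.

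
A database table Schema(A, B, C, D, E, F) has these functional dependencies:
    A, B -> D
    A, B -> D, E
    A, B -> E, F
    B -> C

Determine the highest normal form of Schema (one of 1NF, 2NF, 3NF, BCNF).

1NF

Candidate key: {A, B}. Prime attributes: {A, B}.
For B -> C we have {B}⁺ = {B, C}; {B} is not a superkey, so BCNF fails.
B -> C determines the non-prime attribute {C} from a non-superkey — 3NF is violated.
The proper key subset {B} of {A, B} determines non-prime {C}, so the relation is not even in 2NF.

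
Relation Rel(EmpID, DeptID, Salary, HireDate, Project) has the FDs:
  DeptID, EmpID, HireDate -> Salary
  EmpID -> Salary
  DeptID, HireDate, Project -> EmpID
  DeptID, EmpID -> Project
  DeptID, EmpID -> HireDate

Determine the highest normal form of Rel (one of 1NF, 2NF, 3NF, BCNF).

1NF

Candidate keys: {DeptID, EmpID}, {DeptID, HireDate, Project}. Prime attributes: {DeptID, EmpID, HireDate, Project}.
EmpID -> Salary breaks BCNF: {EmpID}⁺ = {EmpID, Salary}, so {EmpID} is not a superkey.
EmpID -> Salary determines the non-prime attribute {Salary} from a non-superkey — 3NF is violated.
{EmpID} is a proper subset of the key {DeptID, EmpID}, and {EmpID}⁺ contains the non-prime attribute {Salary} — a partial dependency, so 2NF is violated.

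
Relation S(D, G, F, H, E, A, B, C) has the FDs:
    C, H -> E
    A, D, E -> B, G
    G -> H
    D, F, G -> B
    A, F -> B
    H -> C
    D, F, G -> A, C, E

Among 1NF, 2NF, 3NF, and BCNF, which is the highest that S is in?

1NF

Candidate keys: {A, D, E, F}, {A, D, F, H}, {D, F, G}. Prime attributes: {A, D, E, F, G, H}.
C, H -> E: {C, H}⁺ = {C, E, H}, which is not all of the attributes, so the left side is not a superkey — BCNF is violated.
Because {B} is non-prime and the left side of A, D, E -> B, G is not a superkey, the relation is not in 3NF.
The proper key subset {G} of {D, F, G} determines non-prime {C}, so the relation is not even in 2NF.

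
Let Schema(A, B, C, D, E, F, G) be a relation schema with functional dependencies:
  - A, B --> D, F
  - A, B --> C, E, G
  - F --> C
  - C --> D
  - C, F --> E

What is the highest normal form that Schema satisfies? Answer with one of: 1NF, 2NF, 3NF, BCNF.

Candidate key: {A, B}. Prime attributes: {A, B}.
F --> C: {F}⁺ = {C, D, E, F}, which is not all of the attributes, so the left side is not a superkey — BCNF is violated.
Because {C} is non-prime and the left side of F --> C is not a superkey, the relation is not in 3NF.
No non-prime attribute depends on a proper subset of any candidate key, so 2NF holds.

2NF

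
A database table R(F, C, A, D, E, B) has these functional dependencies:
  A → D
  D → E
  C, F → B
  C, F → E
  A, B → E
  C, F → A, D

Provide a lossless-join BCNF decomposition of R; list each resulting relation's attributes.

{A, B, C, F}; {A, D}; {D, E}

Candidate key of the original relation: {C, F}.
{A, B, C, D, E, F}: {A} determines {A, D, E} here but is not a superkey — split on A → D, E, giving {A, D, E} and {A, B, C, F}.
{A, D, E}: {D} determines {D, E} here but is not a superkey — split on D → E, giving {D, E} and {A, D}.
{D, E}: every determinant is a superkey — BCNF.
{A, D}: every determinant is a superkey — BCNF.
{A, B, C, F}: every determinant is a superkey — BCNF.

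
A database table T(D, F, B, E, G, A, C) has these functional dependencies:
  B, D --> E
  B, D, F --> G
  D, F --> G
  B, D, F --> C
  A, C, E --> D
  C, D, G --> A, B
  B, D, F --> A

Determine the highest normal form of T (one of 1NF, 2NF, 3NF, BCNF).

1NF

Candidate keys: {A, C, E, F}, {B, D, F}, {C, D, F}. Prime attributes: {A, B, C, D, E, F}.
For B, D --> E we have {B, D}⁺ = {B, D, E}; {B, D} is not a superkey, so BCNF fails.
D, F --> G determines the non-prime attribute {G} from a non-superkey — 3NF is violated.
{D, F} is a proper subset of the key {B, D, F}, and {D, F}⁺ contains the non-prime attribute {G} — a partial dependency, so 2NF is violated.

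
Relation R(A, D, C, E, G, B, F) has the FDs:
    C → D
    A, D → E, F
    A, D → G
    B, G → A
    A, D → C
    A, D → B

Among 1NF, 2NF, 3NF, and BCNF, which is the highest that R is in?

Candidate keys: {A, C}, {A, D}, {B, C, G}, {B, D, G}. Prime attributes: {A, B, C, D, G}.
For C → D we have {C}⁺ = {C, D}; {C} is not a superkey, so BCNF fails.
But every attribute on its right side ({D}) is prime, and the same holds for every other non-superkey FD, so 3NF still holds.

3NF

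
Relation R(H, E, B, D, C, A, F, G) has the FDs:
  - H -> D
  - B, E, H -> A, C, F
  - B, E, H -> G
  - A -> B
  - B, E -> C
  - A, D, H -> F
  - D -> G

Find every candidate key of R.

No FD produces {E, H}, so they must be in every candidate key.
Closure of {A, E, H} is {A, B, C, D, E, F, G, H}, the whole schema; {A, E, H} is a candidate key.
Closure of {B, E, H} is {A, B, C, D, E, F, G, H}, the whole schema; {B, E, H} is a candidate key.
These are minimal and exhaustive — every other superkey contains one of them.

{A, E, H}, {B, E, H}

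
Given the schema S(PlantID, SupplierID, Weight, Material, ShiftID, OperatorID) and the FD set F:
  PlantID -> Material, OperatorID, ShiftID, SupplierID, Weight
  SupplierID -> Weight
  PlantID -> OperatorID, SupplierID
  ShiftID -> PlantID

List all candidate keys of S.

{PlantID}, {ShiftID}

{PlantID}⁺ = {Material, OperatorID, PlantID, ShiftID, SupplierID, Weight} — all of the relation — so {PlantID} is a candidate key.
{ShiftID}⁺ = {Material, OperatorID, PlantID, ShiftID, SupplierID, Weight} — all of the relation — so {ShiftID} is a candidate key.
These are minimal and exhaustive — every other superkey contains one of them.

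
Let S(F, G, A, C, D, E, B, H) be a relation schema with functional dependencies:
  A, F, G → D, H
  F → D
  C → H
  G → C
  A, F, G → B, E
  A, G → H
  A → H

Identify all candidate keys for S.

{A, F, G}

{A, F, G} never appear on the right of any FD, so every key must include all of them.
{A, F, G} is a candidate key since {A, F, G}⁺ = {A, B, C, D, E, F, G, H} covers every attribute.
Every other attribute set either contains this one or has a smaller closure.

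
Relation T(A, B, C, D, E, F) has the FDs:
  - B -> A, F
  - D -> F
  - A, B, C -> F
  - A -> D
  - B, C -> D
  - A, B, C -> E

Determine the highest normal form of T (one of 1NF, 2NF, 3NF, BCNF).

1NF

Candidate key: {B, C}. Prime attributes: {B, C}.
B -> A, F breaks BCNF: {B}⁺ = {A, B, D, F}, so {B} is not a superkey.
B -> A, F has non-prime {A, F} on the right and a non-superkey on the left, so 3NF fails.
The proper key subset {B} of {B, C} determines non-prime {A, D, F}, so the relation is not even in 2NF.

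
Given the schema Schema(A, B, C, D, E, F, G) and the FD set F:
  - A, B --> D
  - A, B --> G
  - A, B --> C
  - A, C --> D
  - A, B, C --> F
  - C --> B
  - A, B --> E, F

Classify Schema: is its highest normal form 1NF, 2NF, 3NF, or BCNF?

3NF

Candidate keys: {A, B}, {A, C}. Prime attributes: {A, B, C}.
For C --> B we have {C}⁺ = {B, C}; {C} is not a superkey, so BCNF fails.
But every attribute on its right side ({B}) is prime, and the same holds for every other non-superkey FD, so 3NF still holds.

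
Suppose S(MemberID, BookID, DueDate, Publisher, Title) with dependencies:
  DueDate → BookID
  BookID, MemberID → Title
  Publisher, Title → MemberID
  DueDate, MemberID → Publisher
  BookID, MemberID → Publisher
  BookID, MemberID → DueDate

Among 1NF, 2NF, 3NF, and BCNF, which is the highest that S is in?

Candidate keys: {BookID, MemberID}, {BookID, Publisher, Title}, {DueDate, MemberID}, {DueDate, Publisher, Title}. Prime attributes: {BookID, DueDate, MemberID, Publisher, Title}.
DueDate → BookID breaks BCNF: {DueDate}⁺ = {BookID, DueDate}, so {DueDate} is not a superkey.
Its right-hand attributes {BookID} are all prime, as are those of every other non-superkey FD — the relation is in 3NF.

3NF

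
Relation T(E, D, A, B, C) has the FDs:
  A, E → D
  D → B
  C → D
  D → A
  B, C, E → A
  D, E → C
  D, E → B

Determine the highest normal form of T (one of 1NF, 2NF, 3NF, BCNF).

Candidate keys: {A, E}, {C, E}, {D, E}. Prime attributes: {A, C, D, E}.
For D → B we have {D}⁺ = {A, B, D}; {D} is not a superkey, so BCNF fails.
D → B determines the non-prime attribute {B} from a non-superkey — 3NF is violated.
The proper key subset {C} of {C, E} determines non-prime {B}, so the relation is not even in 2NF.

1NF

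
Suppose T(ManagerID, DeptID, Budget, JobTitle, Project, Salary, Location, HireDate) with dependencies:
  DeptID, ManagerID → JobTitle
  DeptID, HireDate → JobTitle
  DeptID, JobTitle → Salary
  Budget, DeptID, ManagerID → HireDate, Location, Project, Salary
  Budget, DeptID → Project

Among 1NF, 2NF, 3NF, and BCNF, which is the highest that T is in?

Candidate key: {Budget, DeptID, ManagerID}. Prime attributes: {Budget, DeptID, ManagerID}.
For DeptID, ManagerID → JobTitle we have {DeptID, ManagerID}⁺ = {DeptID, JobTitle, ManagerID, Salary}; {DeptID, ManagerID} is not a superkey, so BCNF fails.
DeptID, ManagerID → JobTitle has non-prime {JobTitle} on the right and a non-superkey on the left, so 3NF fails.
{Budget, DeptID} is a proper subset of the key {Budget, DeptID, ManagerID}, and {Budget, DeptID}⁺ contains the non-prime attribute {Project} — a partial dependency, so 2NF is violated.

1NF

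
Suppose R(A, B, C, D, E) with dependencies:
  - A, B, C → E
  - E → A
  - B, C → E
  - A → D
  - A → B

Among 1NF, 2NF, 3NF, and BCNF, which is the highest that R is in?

1NF

Candidate keys: {A, C}, {B, C}, {C, E}. Prime attributes: {A, B, C, E}.
E → A: {E}⁺ = {A, B, D, E}, which is not all of the attributes, so the left side is not a superkey — BCNF is violated.
A → D has non-prime {D} on the right and a non-superkey on the left, so 3NF fails.
The proper key subset {A} of {A, C} determines non-prime {D}, so the relation is not even in 2NF.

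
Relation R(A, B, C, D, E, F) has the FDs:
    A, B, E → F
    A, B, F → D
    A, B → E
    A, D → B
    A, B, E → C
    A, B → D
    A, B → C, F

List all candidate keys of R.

{A, B}, {A, D}

Attributes never on any right-hand side: {A} — every candidate key must contain it.
{A, B}⁺ = {A, B, C, D, E, F}, which is every attribute, so {A, B} is a candidate key.
{A, D}⁺ = {A, B, C, D, E, F}, which is every attribute, so {A, D} is a candidate key.
No proper subset of any of these is a key, and no other minimal superkey exists.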